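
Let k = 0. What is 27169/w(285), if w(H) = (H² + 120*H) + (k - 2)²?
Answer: 27169/115429 ≈ 0.23537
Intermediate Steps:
w(H) = 4 + H² + 120*H (w(H) = (H² + 120*H) + (0 - 2)² = (H² + 120*H) + (-2)² = (H² + 120*H) + 4 = 4 + H² + 120*H)
27169/w(285) = 27169/(4 + 285² + 120*285) = 27169/(4 + 81225 + 34200) = 27169/115429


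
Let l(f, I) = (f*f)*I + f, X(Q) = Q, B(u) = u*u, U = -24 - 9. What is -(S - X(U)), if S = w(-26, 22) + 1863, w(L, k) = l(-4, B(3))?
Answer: -2036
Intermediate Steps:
U = -33
B(u) = u**2
l(f, I) = f + I*f**2 (l(f, I) = f**2*I + f = I*f**2 + f = f + I*f**2)
w(L, k) = 140 (w(L, k) = -4*(1 + 3**2*(-4)) = -4*(1 + 9*(-4)) = -4*(1 - 36) = -4*(-35) = 140)
S = 2003 (S = 140 + 1863 = 2003)
-(S - X(U)) = -(2003 - 1*(-33)) = -(2003 + 33) = -1*2036 = -2036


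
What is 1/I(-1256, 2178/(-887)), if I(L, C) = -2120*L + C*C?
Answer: 786769/2094950295364 ≈ 3.7555e-7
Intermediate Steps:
I(L, C) = C² - 2120*L (I(L, C) = -2120*L + C² = C² - 2120*L)
1/I(-1256, 2178/(-887)) = 1/((2178/(-887))² - 2120*(-1256)) = 1/((2178*(-1/887))² + 2662720) = 1/((-2178/887)² + 2662720) = 1/(4743684/786769 + 2662720) = 1/(2094950295364/786769) = 786769/2094950295364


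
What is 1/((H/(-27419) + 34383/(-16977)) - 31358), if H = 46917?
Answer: -155164121/4866216258780 ≈ -3.1886e-5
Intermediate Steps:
1/((H/(-27419) + 34383/(-16977)) - 31358) = 1/((46917/(-27419) + 34383/(-16977)) - 31358) = 1/((46917*(-1/27419) + 34383*(-1/16977)) - 31358) = 1/((-46917/27419 - 11461/5659) - 31358) = 1/(-579752462/155164121 - 31358) = 1/(-4866216258780/155164121) = -155164121/4866216258780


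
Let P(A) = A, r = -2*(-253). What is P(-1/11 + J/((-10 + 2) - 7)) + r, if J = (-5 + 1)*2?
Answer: 83563/165 ≈ 506.44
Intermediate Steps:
J = -8 (J = -4*2 = -8)
r = 506
P(-1/11 + J/((-10 + 2) - 7)) + r = (-1/11 - 8/((-10 + 2) - 7)) + 506 = (-1*1/11 - 8/(-8 - 7)) + 506 = (-1/11 - 8/(-15)) + 506 = (-1/11 - 8*(-1/15)) + 506 = (-1/11 + 8/15) + 506 = 73/165 + 506 = 83563/165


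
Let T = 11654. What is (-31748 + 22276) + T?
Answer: 2182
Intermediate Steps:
(-31748 + 22276) + T = (-31748 + 22276) + 11654 = -9472 + 11654 = 2182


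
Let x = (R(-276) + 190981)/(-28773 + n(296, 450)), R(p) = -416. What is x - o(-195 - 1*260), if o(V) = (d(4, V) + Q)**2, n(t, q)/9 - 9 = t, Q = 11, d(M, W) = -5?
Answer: -1127573/26028 ≈ -43.322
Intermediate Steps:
n(t, q) = 81 + 9*t
x = -190565/26028 (x = (-416 + 190981)/(-28773 + (81 + 9*296)) = 190565/(-28773 + (81 + 2664)) = 190565/(-28773 + 2745) = 190565/(-26028) = 190565*(-1/26028) = -190565/26028 ≈ -7.3215)
o(V) = 36 (o(V) = (-5 + 11)**2 = 6**2 = 36)
x - o(-195 - 1*260) = -190565/26028 - 1*36 = -190565/26028 - 36 = -1127573/26028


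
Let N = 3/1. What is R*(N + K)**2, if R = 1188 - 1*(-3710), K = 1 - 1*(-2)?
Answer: 176328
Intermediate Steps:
K = 3 (K = 1 + 2 = 3)
R = 4898 (R = 1188 + 3710 = 4898)
N = 3 (N = 3*1 = 3)
R*(N + K)**2 = 4898*(3 + 3)**2 = 4898*6**2 = 4898*36 = 176328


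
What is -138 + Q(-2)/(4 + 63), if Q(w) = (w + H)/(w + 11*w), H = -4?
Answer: -36983/268 ≈ -138.00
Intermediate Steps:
Q(w) = (-4 + w)/(12*w) (Q(w) = (w - 4)/(w + 11*w) = (-4 + w)/((12*w)) = (-4 + w)*(1/(12*w)) = (-4 + w)/(12*w))
-138 + Q(-2)/(4 + 63) = -138 + ((1/12)*(-4 - 2)/(-2))/(4 + 63) = -138 + ((1/12)*(-½)*(-6))/67 = -138 + (¼)*(1/67) = -138 + 1/268 = -36983/268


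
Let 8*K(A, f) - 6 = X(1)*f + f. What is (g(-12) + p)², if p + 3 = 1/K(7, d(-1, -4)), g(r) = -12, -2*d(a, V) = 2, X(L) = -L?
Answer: 1681/9 ≈ 186.78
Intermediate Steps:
d(a, V) = -1 (d(a, V) = -½*2 = -1)
K(A, f) = ¾ (K(A, f) = ¾ + ((-1*1)*f + f)/8 = ¾ + (-f + f)/8 = ¾ + (⅛)*0 = ¾ + 0 = ¾)
p = -5/3 (p = -3 + 1/(¾) = -3 + 4/3 = -5/3 ≈ -1.6667)
(g(-12) + p)² = (-12 - 5/3)² = (-41/3)² = 1681/9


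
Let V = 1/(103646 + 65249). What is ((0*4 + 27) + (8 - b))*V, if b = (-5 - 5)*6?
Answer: 19/33779 ≈ 0.00056248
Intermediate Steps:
b = -60 (b = -10*6 = -60)
V = 1/168895 ≈ 5.9208e-6
((0*4 + 27) + (8 - b))*V = ((0*4 + 27) + (8 - 1*(-60)))*(1/168895) = ((0 + 27) + (8 + 60))*(1/168895) = (27 + 68)*(1/168895) = 95*(1/168895) = 19/33779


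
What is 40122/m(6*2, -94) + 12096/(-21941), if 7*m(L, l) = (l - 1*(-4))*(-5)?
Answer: 342043023/548525 ≈ 623.57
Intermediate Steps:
m(L, l) = -20/7 - 5*l/7 (m(L, l) = ((l - 1*(-4))*(-5))/7 = ((l + 4)*(-5))/7 = ((4 + l)*(-5))/7 = (-20 - 5*l)/7 = -20/7 - 5*l/7)
40122/m(6*2, -94) + 12096/(-21941) = 40122/(-20/7 - 5/7*(-94)) + 12096/(-21941) = 40122/(-20/7 + 470/7) + 12096*(-1/21941) = 40122/(450/7) - 12096/21941 = 40122*(7/450) - 12096/21941 = 15603/25 - 12096/21941 = 342043023/548525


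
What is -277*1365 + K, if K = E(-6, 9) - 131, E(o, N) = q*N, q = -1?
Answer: -378245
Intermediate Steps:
E(o, N) = -N
K = -140 (K = -1*9 - 131 = -9 - 131 = -140)
-277*1365 + K = -277*1365 - 140 = -378105 - 140 = -378245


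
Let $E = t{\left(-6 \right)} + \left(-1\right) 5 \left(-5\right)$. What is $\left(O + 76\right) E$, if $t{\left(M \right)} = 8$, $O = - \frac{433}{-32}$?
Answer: $\frac{94545}{32} \approx 2954.5$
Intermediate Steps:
$O = \frac{433}{32}$ ($O = \left(-433\right) \left(- \frac{1}{32}\right) = \frac{433}{32} \approx 13.531$)
$E = 33$ ($E = 8 + \left(-1\right) 5 \left(-5\right) = 8 - -25 = 8 + 25 = 33$)
$\left(O + 76\right) E = \left(\frac{433}{32} + 76\right) 33 = \frac{2865}{32} \cdot 33 = \frac{94545}{32}$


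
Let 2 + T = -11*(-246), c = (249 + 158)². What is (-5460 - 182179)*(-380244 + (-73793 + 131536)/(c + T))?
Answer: 12011740680231571/168353 ≈ 7.1349e+10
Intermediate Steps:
c = 165649 (c = 407² = 165649)
T = 2704 (T = -2 - 11*(-246) = -2 + 2706 = 2704)
(-5460 - 182179)*(-380244 + (-73793 + 131536)/(c + T)) = (-5460 - 182179)*(-380244 + (-73793 + 131536)/(165649 + 2704)) = -187639*(-380244 + 57743/168353) = -187639*(-64015160389/168353) = 12011740680231571/168353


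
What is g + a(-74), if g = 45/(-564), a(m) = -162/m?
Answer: 14673/6956 ≈ 2.1094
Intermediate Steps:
g = -15/188 (g = -1/564*45 = -15/188 ≈ -0.079787)
g + a(-74) = -15/188 - 162/(-74) = -15/188 - 162*(-1/74) = -15/188 + 81/37 = 14673/6956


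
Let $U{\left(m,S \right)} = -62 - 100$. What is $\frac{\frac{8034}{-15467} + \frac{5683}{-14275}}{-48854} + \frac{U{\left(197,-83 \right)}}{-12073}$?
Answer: $\frac{1749865973252603}{130225949055617350} \approx 0.013437$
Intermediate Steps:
$U{\left(m,S \right)} = -162$ ($U{\left(m,S \right)} = -62 - 100 = -162$)
$\frac{\frac{8034}{-15467} + \frac{5683}{-14275}}{-48854} + \frac{U{\left(197,-83 \right)}}{-12073} = \frac{\frac{8034}{-15467} + \frac{5683}{-14275}}{-48854} - \frac{162}{-12073} = \left(8034 \left(- \frac{1}{15467}\right) + 5683 \left(- \frac{1}{14275}\right)\right) \left(- \frac{1}{48854}\right) - - \frac{162}{12073} = \left(- \frac{8034}{15467} - \frac{5683}{14275}\right) \left(- \frac{1}{48854}\right) + \frac{162}{12073} = \left(- \frac{202584311}{220791425}\right) \left(- \frac{1}{48854}\right) + \frac{162}{12073} = \frac{202584311}{10786544276950} + \frac{162}{12073} = \frac{1749865973252603}{130225949055617350}$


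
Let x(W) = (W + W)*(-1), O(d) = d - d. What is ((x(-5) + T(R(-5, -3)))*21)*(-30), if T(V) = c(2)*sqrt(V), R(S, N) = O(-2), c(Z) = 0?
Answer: -6300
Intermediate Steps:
O(d) = 0
R(S, N) = 0
T(V) = 0 (T(V) = 0*sqrt(V) = 0)
x(W) = -2*W (x(W) = (2*W)*(-1) = -2*W)
((x(-5) + T(R(-5, -3)))*21)*(-30) = ((-2*(-5) + 0)*21)*(-30) = ((10 + 0)*21)*(-30) = (10*21)*(-30) = 210*(-30) = -6300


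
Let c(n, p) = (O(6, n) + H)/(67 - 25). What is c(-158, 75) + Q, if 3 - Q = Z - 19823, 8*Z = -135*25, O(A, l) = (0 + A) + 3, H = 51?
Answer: 1133961/56 ≈ 20249.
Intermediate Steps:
O(A, l) = 3 + A (O(A, l) = A + 3 = 3 + A)
Z = -3375/8 (Z = (-135*25)/8 = (1/8)*(-3375) = -3375/8 ≈ -421.88)
c(n, p) = 10/7 (c(n, p) = ((3 + 6) + 51)/(67 - 25) = (9 + 51)/42 = 60*(1/42) = 10/7)
Q = 161983/8 (Q = 3 - (-3375/8 - 19823) = 3 - 1*(-161959/8) = 3 + 161959/8 = 161983/8 ≈ 20248.)
c(-158, 75) + Q = 10/7 + 161983/8 = 1133961/56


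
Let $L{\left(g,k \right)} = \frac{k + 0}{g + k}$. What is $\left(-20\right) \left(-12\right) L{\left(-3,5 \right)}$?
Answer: $600$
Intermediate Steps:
$L{\left(g,k \right)} = \frac{k}{g + k}$
$\left(-20\right) \left(-12\right) L{\left(-3,5 \right)} = \left(-20\right) \left(-12\right) \frac{5}{-3 + 5} = 240 \cdot \frac{5}{2} = 600$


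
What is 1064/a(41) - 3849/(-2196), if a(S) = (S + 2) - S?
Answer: 390707/732 ≈ 533.75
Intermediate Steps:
a(S) = 2 (a(S) = (2 + S) - S = 2)
1064/a(41) - 3849/(-2196) = 1064/2 - 3849/(-2196) = 1064*(½) - 3849*(-1/2196) = 532 + 1283/732 = 390707/732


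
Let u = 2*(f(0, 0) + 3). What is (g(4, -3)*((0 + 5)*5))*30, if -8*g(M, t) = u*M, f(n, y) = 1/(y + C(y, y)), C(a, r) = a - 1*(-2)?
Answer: -2625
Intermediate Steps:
C(a, r) = 2 + a (C(a, r) = a + 2 = 2 + a)
f(n, y) = 1/(2 + 2*y) (f(n, y) = 1/(y + (2 + y)) = 1/(2 + 2*y))
u = 7 (u = 2*(1/(2*(1 + 0)) + 3) = 2*((½)/1 + 3) = 2*((½)*1 + 3) = 2*(½ + 3) = 2*(7/2) = 7)
g(M, t) = -7*M/8
(g(4, -3)*((0 + 5)*5))*30 = ((-7/8*4)*((0 + 5)*5))*30 = -35*5/2*30 = -7/2*25*30 = -175/2*30 = -2625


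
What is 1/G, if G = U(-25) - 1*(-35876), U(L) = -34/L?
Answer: 25/896934 ≈ 2.7873e-5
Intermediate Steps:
G = 896934/25 (G = -34/(-25) - 1*(-35876) = -34*(-1/25) + 35876 = 34/25 + 35876 = 896934/25 ≈ 35877.)
1/G = 1/(896934/25) = 25/896934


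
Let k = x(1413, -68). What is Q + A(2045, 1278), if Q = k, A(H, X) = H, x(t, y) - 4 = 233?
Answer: 2282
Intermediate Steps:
x(t, y) = 237 (x(t, y) = 4 + 233 = 237)
k = 237
Q = 237
Q + A(2045, 1278) = 237 + 2045 = 2282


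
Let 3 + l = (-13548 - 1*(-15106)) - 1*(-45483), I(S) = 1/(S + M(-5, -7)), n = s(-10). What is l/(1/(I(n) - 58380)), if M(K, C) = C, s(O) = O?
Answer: -46683380518/17 ≈ -2.7461e+9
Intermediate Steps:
n = -10
I(S) = 1/(-7 + S) (I(S) = 1/(S - 7) = 1/(-7 + S))
l = 47038 (l = -3 + ((-13548 - 1*(-15106)) - 1*(-45483)) = -3 + ((-13548 + 15106) + 45483) = -3 + (1558 + 45483) = -3 + 47041 = 47038)
l/(1/(I(n) - 58380)) = 47038/(1/(1/(-7 - 10) - 58380)) = 47038/(1/(1/(-17) - 58380)) = 47038/(1/(-1/17 - 58380)) = 47038/(1/(-992461/17)) = 47038/(-17/992461) = 47038*(-992461/17) = -46683380518/17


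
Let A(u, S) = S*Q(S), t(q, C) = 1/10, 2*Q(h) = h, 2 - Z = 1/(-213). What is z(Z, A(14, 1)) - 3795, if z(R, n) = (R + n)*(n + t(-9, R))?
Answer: -2693383/710 ≈ -3793.5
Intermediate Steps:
Z = 427/213 (Z = 2 - 1/(-213) = 2 - 1*(-1/213) = 2 + 1/213 = 427/213 ≈ 2.0047)
Q(h) = h/2
t(q, C) = ⅒
A(u, S) = S²/2 (A(u, S) = S*(S/2) = S²/2)
z(R, n) = (⅒ + n)*(R + n) (z(R, n) = (R + n)*(n + ⅒) = (R + n)*(⅒ + n) = (⅒ + n)*(R + n))
z(Z, A(14, 1)) - 3795 = (((½)*1²)² + (⅒)*(427/213) + ((½)*1²)/10 + 427*((½)*1²)/213) - 3795 = (((½)*1)² + 427/2130 + ((½)*1)/10 + 427*((½)*1)/213) - 3795 = ((½)² + 427/2130 + (⅒)*(½) + (427/213)*(½)) - 3795 = (¼ + 427/2130 + 1/20 + 427/426) - 3795 = 1067/710 - 3795 = -2693383/710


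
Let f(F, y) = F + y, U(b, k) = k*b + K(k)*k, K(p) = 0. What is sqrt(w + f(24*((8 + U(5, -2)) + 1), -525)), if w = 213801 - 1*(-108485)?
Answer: sqrt(321737) ≈ 567.22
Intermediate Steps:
w = 322286 (w = 213801 + 108485 = 322286)
U(b, k) = b*k (U(b, k) = k*b + 0*k = b*k + 0 = b*k)
sqrt(w + f(24*((8 + U(5, -2)) + 1), -525)) = sqrt(322286 + (24*((8 + 5*(-2)) + 1) - 525)) = sqrt(322286 + (24*((8 - 10) + 1) - 525)) = sqrt(322286 + (24*(-2 + 1) - 525)) = sqrt(322286 + (24*(-1) - 525)) = sqrt(322286 + (-24 - 525)) = sqrt(322286 - 549) = sqrt(321737)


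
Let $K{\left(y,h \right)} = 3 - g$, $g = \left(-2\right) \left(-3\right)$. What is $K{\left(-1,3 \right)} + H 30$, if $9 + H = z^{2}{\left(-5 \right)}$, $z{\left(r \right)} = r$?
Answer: $477$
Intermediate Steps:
$g = 6$
$K{\left(y,h \right)} = -3$ ($K{\left(y,h \right)} = 3 - 6 = -3$)
$H = 16$ ($H = -9 + \left(-5\right)^{2} = -9 + 25 = 16$)
$K{\left(-1,3 \right)} + H 30 = -3 + 16 \cdot 30 = -3 + 480 = 477$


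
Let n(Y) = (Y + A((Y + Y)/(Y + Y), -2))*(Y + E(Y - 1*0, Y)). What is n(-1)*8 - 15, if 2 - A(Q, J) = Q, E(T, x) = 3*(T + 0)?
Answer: -15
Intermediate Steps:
E(T, x) = 3*T
A(Q, J) = 2 - Q
n(Y) = 4*Y*(1 + Y) (n(Y) = (Y + (2 - (Y + Y)/(Y + Y)))*(Y + 3*(Y - 1*0)) = (Y + (2 - 2*Y/(2*Y)))*(Y + 3*(Y + 0)) = (Y + (2 - 2*Y*1/(2*Y)))*(Y + 3*Y) = (Y + (2 - 1*1))*(4*Y) = (Y + (2 - 1))*(4*Y) = (Y + 1)*(4*Y) = (1 + Y)*(4*Y) = 4*Y*(1 + Y))
n(-1)*8 - 15 = (4*(-1)*(1 - 1))*8 - 15 = (4*(-1)*0)*8 - 15 = 0*8 - 15 = 0 - 15 = -15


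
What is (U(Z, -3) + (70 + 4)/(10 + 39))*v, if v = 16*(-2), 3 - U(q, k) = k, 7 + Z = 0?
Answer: -11776/49 ≈ -240.33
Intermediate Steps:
Z = -7 (Z = -7 + 0 = -7)
U(q, k) = 3 - k
v = -32
(U(Z, -3) + (70 + 4)/(10 + 39))*v = ((3 - 1*(-3)) + (70 + 4)/(10 + 39))*(-32) = ((3 + 3) + 74/49)*(-32) = (6 + 74*(1/49))*(-32) = (6 + 74/49)*(-32) = (368/49)*(-32) = -11776/49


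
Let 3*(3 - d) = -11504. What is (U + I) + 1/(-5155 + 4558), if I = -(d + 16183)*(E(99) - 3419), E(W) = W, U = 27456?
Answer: 13232717797/199 ≈ 6.6496e+7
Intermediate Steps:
d = 11513/3 (d = 3 - ⅓*(-11504) = 3 + 11504/3 = 11513/3 ≈ 3837.7)
I = 199405840/3 (I = -(11513/3 + 16183)*(99 - 3419) = -60062*(-3320)/3 = -1*(-199405840/3) = 199405840/3 ≈ 6.6469e+7)
(U + I) + 1/(-5155 + 4558) = (27456 + 199405840/3) + 1/(-5155 + 4558) = 199488208/3 + 1/(-597) = 199488208/3 - 1/597 = 13232717797/199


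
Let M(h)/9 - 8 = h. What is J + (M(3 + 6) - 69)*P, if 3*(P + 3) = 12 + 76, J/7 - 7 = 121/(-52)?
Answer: 116725/52 ≈ 2244.7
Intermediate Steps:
J = 1701/52 (J = 49 + 7*(121/(-52)) = 49 + 7*(121*(-1/52)) = 49 + 7*(-121/52) = 49 - 847/52 = 1701/52 ≈ 32.712)
M(h) = 72 + 9*h
P = 79/3 (P = -3 + (12 + 76)/3 = -3 + (⅓)*88 = -3 + 88/3 = 79/3 ≈ 26.333)
J + (M(3 + 6) - 69)*P = 1701/52 + ((72 + 9*(3 + 6)) - 69)*(79/3) = 1701/52 + ((72 + 9*9) - 69)*(79/3) = 1701/52 + ((72 + 81) - 69)*(79/3) = 1701/52 + (153 - 69)*(79/3) = 1701/52 + 84*(79/3) = 1701/52 + 2212 = 116725/52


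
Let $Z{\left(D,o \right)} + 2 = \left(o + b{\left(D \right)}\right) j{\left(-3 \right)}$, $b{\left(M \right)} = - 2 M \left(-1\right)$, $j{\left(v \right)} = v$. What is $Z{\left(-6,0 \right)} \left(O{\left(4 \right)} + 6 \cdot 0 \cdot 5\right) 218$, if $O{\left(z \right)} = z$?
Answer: $29648$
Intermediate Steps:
$b{\left(M \right)} = 2 M$
$Z{\left(D,o \right)} = -2 - 6 D - 3 o$ ($Z{\left(D,o \right)} = -2 + \left(o + 2 D\right) \left(-3\right) = -2 - \left(3 o + 6 D\right) = -2 - 6 D - 3 o$)
$Z{\left(-6,0 \right)} \left(O{\left(4 \right)} + 6 \cdot 0 \cdot 5\right) 218 = \left(-2 - -36 - 0\right) \left(4 + 6 \cdot 0 \cdot 5\right) 218 = \left(-2 + 36 + 0\right) \left(4 + 0 \cdot 5\right) 218 = 34 \left(4 + 0\right) 218 = 34 \cdot 4 \cdot 218 = 136 \cdot 218 = 29648$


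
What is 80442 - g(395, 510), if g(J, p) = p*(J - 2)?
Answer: -119988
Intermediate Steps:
g(J, p) = p*(-2 + J)
80442 - g(395, 510) = 80442 - 510*(-2 + 395) = 80442 - 510*393 = 80442 - 1*200430 = 80442 - 200430 = -119988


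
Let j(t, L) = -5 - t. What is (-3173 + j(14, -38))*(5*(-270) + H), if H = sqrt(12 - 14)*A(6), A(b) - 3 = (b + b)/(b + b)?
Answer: 4309200 - 12768*I*sqrt(2) ≈ 4.3092e+6 - 18057.0*I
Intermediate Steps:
A(b) = 4 (A(b) = 3 + (b + b)/(b + b) = 3 + (2*b)/((2*b)) = 3 + (2*b)*(1/(2*b)) = 3 + 1 = 4)
H = 4*I*sqrt(2) (H = sqrt(12 - 14)*4 = sqrt(-2)*4 = (I*sqrt(2))*4 = 4*I*sqrt(2) ≈ 5.6569*I)
(-3173 + j(14, -38))*(5*(-270) + H) = (-3173 + (-5 - 1*14))*(5*(-270) + 4*I*sqrt(2)) = (-3173 + (-5 - 14))*(-1350 + 4*I*sqrt(2)) = (-3173 - 19)*(-1350 + 4*I*sqrt(2)) = -3192*(-1350 + 4*I*sqrt(2)) = 4309200 - 12768*I*sqrt(2)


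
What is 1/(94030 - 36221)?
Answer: 1/57809 ≈ 1.7298e-5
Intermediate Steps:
1/(94030 - 36221) = 1/57809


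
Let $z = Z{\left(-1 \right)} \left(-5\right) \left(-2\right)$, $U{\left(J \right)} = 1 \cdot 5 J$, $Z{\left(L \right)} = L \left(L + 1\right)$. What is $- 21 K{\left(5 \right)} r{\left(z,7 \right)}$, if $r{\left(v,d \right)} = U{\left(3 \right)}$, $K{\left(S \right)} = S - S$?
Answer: $0$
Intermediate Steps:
$Z{\left(L \right)} = L \left(1 + L\right)$
$U{\left(J \right)} = 5 J$
$z = 0$ ($z = - (1 - 1) \left(-5\right) \left(-2\right) = \left(-1\right) 0 \left(-5\right) \left(-2\right) = 0 \left(-5\right) \left(-2\right) = 0 \left(-2\right) = 0$)
$K{\left(S \right)} = 0$
$r{\left(v,d \right)} = 15$ ($r{\left(v,d \right)} = 5 \cdot 3 = 15$)
$- 21 K{\left(5 \right)} r{\left(z,7 \right)} = \left(-21\right) 0 \cdot 15 = 0 \cdot 15 = 0$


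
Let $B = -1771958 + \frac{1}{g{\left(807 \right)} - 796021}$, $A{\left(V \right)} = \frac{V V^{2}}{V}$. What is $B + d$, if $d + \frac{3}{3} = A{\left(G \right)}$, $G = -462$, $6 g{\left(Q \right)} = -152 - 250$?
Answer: $- \frac{1240715089321}{796088} \approx -1.5585 \cdot 10^{6}$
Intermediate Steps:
$g{\left(Q \right)} = -67$ ($g{\left(Q \right)} = \frac{-152 - 250}{6} = \frac{1}{6} \left(-402\right) = -67$)
$A{\left(V \right)} = V^{2}$ ($A{\left(V \right)} = \frac{V^{3}}{V} = V^{2}$)
$d = 213443$ ($d = -1 + \left(-462\right)^{2} = -1 + 213444 = 213443$)
$B = - \frac{1410634500305}{796088}$ ($B = -1771958 + \frac{1}{-67 - 796021} = -1771958 + \frac{1}{-796088} = -1771958 - \frac{1}{796088} = - \frac{1410634500305}{796088} \approx -1.772 \cdot 10^{6}$)
$B + d = - \frac{1410634500305}{796088} + 213443 = - \frac{1240715089321}{796088}$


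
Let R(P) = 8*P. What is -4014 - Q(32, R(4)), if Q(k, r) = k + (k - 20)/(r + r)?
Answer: -64739/16 ≈ -4046.2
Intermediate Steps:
Q(k, r) = k + (-20 + k)/(2*r) (Q(k, r) = k + (-20 + k)/((2*r)) = k + (-20 + k)*(1/(2*r)) = k + (-20 + k)/(2*r))
-4014 - Q(32, R(4)) = -4014 - (-10 + (½)*32 + 32*(8*4))/(8*4) = -4014 - (-10 + 16 + 32*32)/32 = -4014 - (-10 + 16 + 1024)/32 = -4014 - 1030/32 = -4014 - 1*515/16 = -4014 - 515/16 = -64739/16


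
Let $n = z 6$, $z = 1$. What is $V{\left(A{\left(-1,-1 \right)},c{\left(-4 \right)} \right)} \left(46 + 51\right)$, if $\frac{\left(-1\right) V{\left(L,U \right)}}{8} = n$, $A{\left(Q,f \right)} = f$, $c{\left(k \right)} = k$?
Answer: $-4656$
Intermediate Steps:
$n = 6$ ($n = 1 \cdot 6 = 6$)
$V{\left(L,U \right)} = -48$ ($V{\left(L,U \right)} = \left(-8\right) 6 = -48$)
$V{\left(A{\left(-1,-1 \right)},c{\left(-4 \right)} \right)} \left(46 + 51\right) = - 48 \left(46 + 51\right) = \left(-48\right) 97 = -4656$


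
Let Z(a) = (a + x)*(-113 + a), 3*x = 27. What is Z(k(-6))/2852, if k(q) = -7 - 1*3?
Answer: 123/2852 ≈ 0.043128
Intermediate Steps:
x = 9 (x = (⅓)*27 = 9)
k(q) = -10 (k(q) = -7 - 3 = -10)
Z(a) = (-113 + a)*(9 + a) (Z(a) = (a + 9)*(-113 + a) = (9 + a)*(-113 + a) = (-113 + a)*(9 + a))
Z(k(-6))/2852 = (-1017 + (-10)² - 104*(-10))/2852 = (-1017 + 100 + 1040)*(1/2852) = 123*(1/2852) = 123/2852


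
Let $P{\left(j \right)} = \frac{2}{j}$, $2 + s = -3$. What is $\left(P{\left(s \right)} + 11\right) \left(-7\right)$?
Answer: $- \frac{371}{5} \approx -74.2$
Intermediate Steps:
$s = -5$ ($s = -2 - 3 = -5$)
$\left(P{\left(s \right)} + 11\right) \left(-7\right) = \left(\frac{2}{-5} + 11\right) \left(-7\right) = \left(2 \left(- \frac{1}{5}\right) + 11\right) \left(-7\right) = \left(- \frac{2}{5} + 11\right) \left(-7\right) = \frac{53}{5} \left(-7\right) = - \frac{371}{5}$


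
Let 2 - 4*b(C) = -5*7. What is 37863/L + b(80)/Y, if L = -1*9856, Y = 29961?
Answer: -162046025/42185088 ≈ -3.8413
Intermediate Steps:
b(C) = 37/4 (b(C) = 1/2 - (-5)*7/4 = 1/2 - 1/4*(-35) = 1/2 + 35/4 = 37/4)
L = -9856
37863/L + b(80)/Y = 37863/(-9856) + (37/4)/29961 = 37863*(-1/9856) + (37/4)*(1/29961) = -5409/1408 + 37/119844 = -162046025/42185088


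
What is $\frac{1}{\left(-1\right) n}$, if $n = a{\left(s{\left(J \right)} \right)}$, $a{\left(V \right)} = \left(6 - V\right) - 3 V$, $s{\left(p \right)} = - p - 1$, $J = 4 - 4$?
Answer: $- \frac{1}{10} \approx -0.1$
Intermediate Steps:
$J = 0$ ($J = 4 - 4 = 0$)
$s{\left(p \right)} = -1 - p$
$a{\left(V \right)} = 6 - 4 V$
$n = 10$ ($n = 6 - 4 \left(-1 - 0\right) = 6 - 4 \left(-1 + 0\right) = 6 - -4 = 6 + 4 = 10$)
$\frac{1}{\left(-1\right) n} = \frac{1}{\left(-1\right) 10} = \frac{1}{-10} = - \frac{1}{10}$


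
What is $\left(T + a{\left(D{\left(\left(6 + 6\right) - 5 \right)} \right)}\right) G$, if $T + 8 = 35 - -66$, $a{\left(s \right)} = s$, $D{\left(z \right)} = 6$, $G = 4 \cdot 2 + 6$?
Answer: $1386$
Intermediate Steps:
$G = 14$ ($G = 8 + 6 = 14$)
$T = 93$ ($T = -8 + \left(35 - -66\right) = -8 + \left(35 + 66\right) = -8 + 101 = 93$)
$\left(T + a{\left(D{\left(\left(6 + 6\right) - 5 \right)} \right)}\right) G = \left(93 + 6\right) 14 = 99 \cdot 14 = 1386$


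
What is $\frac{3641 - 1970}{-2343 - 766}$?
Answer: $- \frac{1671}{3109} \approx -0.53747$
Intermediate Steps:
$\frac{3641 - 1970}{-2343 - 766} = \frac{1671}{-3109} = 1671 \left(- \frac{1}{3109}\right) = - \frac{1671}{3109}$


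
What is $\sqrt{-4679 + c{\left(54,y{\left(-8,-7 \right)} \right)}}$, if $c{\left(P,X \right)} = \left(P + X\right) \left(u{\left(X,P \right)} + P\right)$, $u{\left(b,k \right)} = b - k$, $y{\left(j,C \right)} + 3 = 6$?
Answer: $14 i \sqrt{23} \approx 67.142 i$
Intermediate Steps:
$y{\left(j,C \right)} = 3$ ($y{\left(j,C \right)} = -3 + 6 = 3$)
$c{\left(P,X \right)} = X \left(P + X\right)$ ($c{\left(P,X \right)} = \left(P + X\right) \left(\left(X - P\right) + P\right) = \left(P + X\right) X = X \left(P + X\right)$)
$\sqrt{-4679 + c{\left(54,y{\left(-8,-7 \right)} \right)}} = \sqrt{-4679 + 3 \left(54 + 3\right)} = \sqrt{-4679 + 3 \cdot 57} = \sqrt{-4679 + 171} = \sqrt{-4508} = 14 i \sqrt{23}$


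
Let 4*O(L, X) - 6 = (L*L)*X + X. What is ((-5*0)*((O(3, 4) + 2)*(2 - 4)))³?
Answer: 0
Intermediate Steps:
O(L, X) = 3/2 + X/4 + X*L²/4 (O(L, X) = 3/2 + ((L*L)*X + X)/4 = 3/2 + (L²*X + X)/4 = 3/2 + (X*L² + X)/4 = 3/2 + (X + X*L²)/4 = 3/2 + (X/4 + X*L²/4) = 3/2 + X/4 + X*L²/4)
((-5*0)*((O(3, 4) + 2)*(2 - 4)))³ = ((-5*0)*(((3/2 + (¼)*4 + (¼)*4*3²) + 2)*(2 - 4)))³ = (0*(((3/2 + 1 + (¼)*4*9) + 2)*(-2)))³ = (0*(((3/2 + 1 + 9) + 2)*(-2)))³ = (0*((23/2 + 2)*(-2)))³ = (0*((27/2)*(-2)))³ = (0*(-27))³ = 0³ = 0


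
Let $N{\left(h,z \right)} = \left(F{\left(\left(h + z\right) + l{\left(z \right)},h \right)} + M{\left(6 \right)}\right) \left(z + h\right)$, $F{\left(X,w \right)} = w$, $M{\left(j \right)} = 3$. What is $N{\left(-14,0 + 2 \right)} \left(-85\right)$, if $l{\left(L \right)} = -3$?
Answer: $-11220$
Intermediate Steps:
$N{\left(h,z \right)} = \left(3 + h\right) \left(h + z\right)$ ($N{\left(h,z \right)} = \left(h + 3\right) \left(z + h\right) = \left(3 + h\right) \left(h + z\right)$)
$N{\left(-14,0 + 2 \right)} \left(-85\right) = \left(\left(-14\right)^{2} + 3 \left(-14\right) + 3 \left(0 + 2\right) - 14 \left(0 + 2\right)\right) \left(-85\right) = \left(196 - 42 + 3 \cdot 2 - 28\right) \left(-85\right) = \left(196 - 42 + 6 - 28\right) \left(-85\right) = 132 \left(-85\right) = -11220$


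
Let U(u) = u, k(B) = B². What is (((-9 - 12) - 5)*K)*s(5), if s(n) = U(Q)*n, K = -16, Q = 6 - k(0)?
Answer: 12480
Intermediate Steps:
Q = 6 (Q = 6 - 1*0² = 6 - 1*0 = 6 + 0 = 6)
s(n) = 6*n
(((-9 - 12) - 5)*K)*s(5) = (((-9 - 12) - 5)*(-16))*(6*5) = ((-21 - 5)*(-16))*30 = -26*(-16)*30 = 416*30 = 12480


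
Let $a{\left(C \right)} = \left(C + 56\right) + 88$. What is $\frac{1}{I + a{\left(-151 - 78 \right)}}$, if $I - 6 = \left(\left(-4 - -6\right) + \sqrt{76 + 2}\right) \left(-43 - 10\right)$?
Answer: $\frac{185}{184877} - \frac{53 \sqrt{78}}{184877} \approx -0.0015312$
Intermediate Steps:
$a{\left(C \right)} = 144 + C$ ($a{\left(C \right)} = \left(56 + C\right) + 88 = 144 + C$)
$I = -100 - 53 \sqrt{78}$ ($I = 6 + \left(\left(-4 - -6\right) + \sqrt{76 + 2}\right) \left(-43 - 10\right) = 6 + \left(\left(-4 + 6\right) + \sqrt{78}\right) \left(-53\right) = 6 + \left(2 + \sqrt{78}\right) \left(-53\right) = 6 - \left(106 + 53 \sqrt{78}\right) = -100 - 53 \sqrt{78} \approx -568.08$)
$\frac{1}{I + a{\left(-151 - 78 \right)}} = \frac{1}{\left(-100 - 53 \sqrt{78}\right) + \left(144 - 229\right)} = \frac{1}{\left(-100 - 53 \sqrt{78}\right) - 85} = \frac{1}{-185 - 53 \sqrt{78}}$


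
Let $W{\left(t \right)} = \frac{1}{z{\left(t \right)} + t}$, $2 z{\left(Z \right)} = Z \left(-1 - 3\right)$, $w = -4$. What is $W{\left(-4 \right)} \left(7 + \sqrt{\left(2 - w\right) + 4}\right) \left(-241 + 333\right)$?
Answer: $161 + 23 \sqrt{10} \approx 233.73$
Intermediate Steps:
$z{\left(Z \right)} = - 2 Z$ ($z{\left(Z \right)} = \frac{Z \left(-1 - 3\right)}{2} = \frac{Z \left(-4\right)}{2} = \frac{\left(-4\right) Z}{2} = - 2 Z$)
$W{\left(t \right)} = - \frac{1}{t}$ ($W{\left(t \right)} = \frac{1}{- 2 t + t} = \frac{1}{\left(-1\right) t} = - \frac{1}{t}$)
$W{\left(-4 \right)} \left(7 + \sqrt{\left(2 - w\right) + 4}\right) \left(-241 + 333\right) = - \frac{1}{-4} \left(7 + \sqrt{\left(2 - -4\right) + 4}\right) \left(-241 + 333\right) = \left(-1\right) \left(- \frac{1}{4}\right) \left(7 + \sqrt{\left(2 + 4\right) + 4}\right) 92 = \frac{7 + \sqrt{6 + 4}}{4} \cdot 92 = \frac{7 + \sqrt{10}}{4} \cdot 92 = \left(\frac{7}{4} + \frac{\sqrt{10}}{4}\right) 92 = 161 + 23 \sqrt{10}$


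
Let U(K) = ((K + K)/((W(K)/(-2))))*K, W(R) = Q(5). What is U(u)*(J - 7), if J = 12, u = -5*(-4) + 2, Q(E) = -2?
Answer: 4840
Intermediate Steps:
W(R) = -2
u = 22 (u = 20 + 2 = 22)
U(K) = 2*K² (U(K) = ((K + K)/((-2/(-2))))*K = ((2*K)/((-2*(-½))))*K = ((2*K)/1)*K = ((2*K)*1)*K = (2*K)*K = 2*K²)
U(u)*(J - 7) = (2*22²)*(12 - 7) = (2*484)*5 = 968*5 = 4840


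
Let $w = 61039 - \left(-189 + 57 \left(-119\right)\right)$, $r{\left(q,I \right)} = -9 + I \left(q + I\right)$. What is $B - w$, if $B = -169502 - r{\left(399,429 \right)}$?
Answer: $-592716$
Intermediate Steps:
$r{\left(q,I \right)} = -9 + I \left(I + q\right)$
$B = -524705$ ($B = -169502 - \left(-9 + 429^{2} + 429 \cdot 399\right) = -169502 - \left(-9 + 184041 + 171171\right) = -169502 - 355203 = -524705$)
$w = 68011$ ($w = 61039 - \left(-189 - 6783\right) = 61039 - -6972 = 61039 + 6972 = 68011$)
$B - w = -524705 - 68011 = -592716$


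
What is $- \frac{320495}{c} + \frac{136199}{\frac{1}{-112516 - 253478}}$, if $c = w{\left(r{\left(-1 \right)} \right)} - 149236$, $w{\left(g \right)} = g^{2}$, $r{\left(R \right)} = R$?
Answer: $- \frac{1487813757544583}{29847} \approx -4.9848 \cdot 10^{10}$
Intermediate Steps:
$c = -149235$ ($c = \left(-1\right)^{2} - 149236 = 1 - 149236 = -149235$)
$- \frac{320495}{c} + \frac{136199}{\frac{1}{-112516 - 253478}} = - \frac{320495}{-149235} + \frac{136199}{\frac{1}{-112516 - 253478}} = \left(-320495\right) \left(- \frac{1}{149235}\right) + \frac{136199}{\frac{1}{-365994}} = \frac{64099}{29847} + \frac{136199}{- \frac{1}{365994}} = \frac{64099}{29847} + 136199 \left(-365994\right) = \frac{64099}{29847} - 49848016806 = - \frac{1487813757544583}{29847}$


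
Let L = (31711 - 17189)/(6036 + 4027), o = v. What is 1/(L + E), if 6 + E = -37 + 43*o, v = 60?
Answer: 10063/25544353 ≈ 0.00039394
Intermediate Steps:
o = 60
L = 14522/10063 ≈ 1.4431
E = 2537 (E = -6 + (-37 + 43*60) = -6 + (-37 + 2580) = -6 + 2543 = 2537)
1/(L + E) = 1/(14522/10063 + 2537) = 1/(25544353/10063) = 10063/25544353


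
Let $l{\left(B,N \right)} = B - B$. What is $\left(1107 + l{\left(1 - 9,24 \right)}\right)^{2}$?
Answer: $1225449$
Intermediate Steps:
$l{\left(B,N \right)} = 0$
$\left(1107 + l{\left(1 - 9,24 \right)}\right)^{2} = \left(1107 + 0\right)^{2} = 1107^{2} = 1225449$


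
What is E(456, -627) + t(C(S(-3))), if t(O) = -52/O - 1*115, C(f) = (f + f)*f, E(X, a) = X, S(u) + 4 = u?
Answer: 16683/49 ≈ 340.47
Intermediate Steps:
S(u) = -4 + u
C(f) = 2*f**2 (C(f) = (2*f)*f = 2*f**2)
t(O) = -115 - 52/O (t(O) = -52/O - 115 = -115 - 52/O)
E(456, -627) + t(C(S(-3))) = 456 + (-115 - 52*1/(2*(-4 - 3)**2)) = 456 + (-115 - 52/(2*(-7)**2)) = 456 + (-115 - 52/(2*49)) = 456 + (-115 - 52/98) = 456 + (-115 - 52*1/98) = 456 + (-115 - 26/49) = 456 - 5661/49 = 16683/49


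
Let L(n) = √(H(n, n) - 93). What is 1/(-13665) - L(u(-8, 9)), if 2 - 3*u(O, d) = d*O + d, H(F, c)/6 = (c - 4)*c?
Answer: -1/13665 - √19833/3 ≈ -46.943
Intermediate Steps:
H(F, c) = 6*c*(-4 + c) (H(F, c) = 6*((c - 4)*c) = 6*((-4 + c)*c) = 6*(c*(-4 + c)) = 6*c*(-4 + c))
u(O, d) = ⅔ - d/3 - O*d/3 (u(O, d) = ⅔ - (d*O + d)/3 = ⅔ - (O*d + d)/3 = ⅔ - (d + O*d)/3 = ⅔ + (-d/3 - O*d/3) = ⅔ - d/3 - O*d/3)
L(n) = √(-93 + 6*n*(-4 + n)) (L(n) = √(6*n*(-4 + n) - 93) = √(-93 + 6*n*(-4 + n)))
1/(-13665) - L(u(-8, 9)) = 1/(-13665) - √3*√(-31 + 2*(⅔ - ⅓*9 - ⅓*(-8)*9)*(-4 + (⅔ - ⅓*9 - ⅓*(-8)*9))) = -1/13665 - √3*√(-31 + 2*(⅔ - 3 + 24)*(-4 + (⅔ - 3 + 24))) = -1/13665 - √3*√(-31 + 2*(65/3)*(-4 + 65/3)) = -1/13665 - √3*√(-31 + 2*(65/3)*(53/3)) = -1/13665 - √3*√(-31 + 6890/9) = -1/13665 - √3*√(6611/9) = -1/13665 - √3*√6611/3 = -1/13665 - √19833/3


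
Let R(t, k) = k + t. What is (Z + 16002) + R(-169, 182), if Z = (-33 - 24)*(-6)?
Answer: 16357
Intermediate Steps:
Z = 342 (Z = -57*(-6) = 342)
(Z + 16002) + R(-169, 182) = (342 + 16002) + (182 - 169) = 16344 + 13 = 16357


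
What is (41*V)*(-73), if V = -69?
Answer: 206517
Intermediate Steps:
(41*V)*(-73) = (41*(-69))*(-73) = -2829*(-73) = 206517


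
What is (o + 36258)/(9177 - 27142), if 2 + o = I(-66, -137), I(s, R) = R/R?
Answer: -36257/17965 ≈ -2.0182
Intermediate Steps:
I(s, R) = 1
o = -1 (o = -2 + 1 = -1)
(o + 36258)/(9177 - 27142) = (-1 + 36258)/(9177 - 27142) = 36257/(-17965) = 36257*(-1/17965) = -36257/17965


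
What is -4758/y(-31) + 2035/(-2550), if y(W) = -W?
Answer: -2439197/15810 ≈ -154.28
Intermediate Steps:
-4758/y(-31) + 2035/(-2550) = -4758/((-1*(-31))) + 2035/(-2550) = -4758/31 + 2035*(-1/2550) = -4758*1/31 - 407/510 = -4758/31 - 407/510 = -2439197/15810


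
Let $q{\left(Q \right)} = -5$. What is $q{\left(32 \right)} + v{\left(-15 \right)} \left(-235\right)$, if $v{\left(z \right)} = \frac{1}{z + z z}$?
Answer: $- \frac{257}{42} \approx -6.119$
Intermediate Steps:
$v{\left(z \right)} = \frac{1}{z + z^{2}}$
$q{\left(32 \right)} + v{\left(-15 \right)} \left(-235\right) = -5 + \frac{1}{\left(-15\right) \left(1 - 15\right)} \left(-235\right) = -5 + - \frac{1}{15 \left(-14\right)} \left(-235\right) = -5 + \left(- \frac{1}{15}\right) \left(- \frac{1}{14}\right) \left(-235\right) = -5 + \frac{1}{210} \left(-235\right) = -5 - \frac{47}{42} = - \frac{257}{42}$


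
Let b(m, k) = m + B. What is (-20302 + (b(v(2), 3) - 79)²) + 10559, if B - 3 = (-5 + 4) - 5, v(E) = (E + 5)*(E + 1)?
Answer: -6022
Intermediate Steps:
v(E) = (1 + E)*(5 + E) (v(E) = (5 + E)*(1 + E) = (1 + E)*(5 + E))
B = -3 (B = 3 + ((-5 + 4) - 5) = 3 + (-1 - 5) = 3 - 6 = -3)
b(m, k) = -3 + m (b(m, k) = m - 3 = -3 + m)
(-20302 + (b(v(2), 3) - 79)²) + 10559 = (-20302 + ((-3 + (5 + 2² + 6*2)) - 79)²) + 10559 = (-20302 + ((-3 + (5 + 4 + 12)) - 79)²) + 10559 = (-20302 + ((-3 + 21) - 79)²) + 10559 = (-20302 + (18 - 79)²) + 10559 = (-20302 + (-61)²) + 10559 = (-20302 + 3721) + 10559 = -16581 + 10559 = -6022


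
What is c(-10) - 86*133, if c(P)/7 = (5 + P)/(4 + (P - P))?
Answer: -45787/4 ≈ -11447.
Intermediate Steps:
c(P) = 35/4 + 7*P/4 (c(P) = 7*((5 + P)/(4 + (P - P))) = 7*((5 + P)/(4 + 0)) = 7*((5 + P)/4) = 7*((5 + P)*(¼)) = 7*(5/4 + P/4) = 35/4 + 7*P/4)
c(-10) - 86*133 = (35/4 + (7/4)*(-10)) - 86*133 = (35/4 - 35/2) - 11438 = -35/4 - 11438 = -45787/4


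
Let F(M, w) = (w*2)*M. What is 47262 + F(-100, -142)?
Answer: 75662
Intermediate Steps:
F(M, w) = 2*M*w (F(M, w) = (2*w)*M = 2*M*w)
47262 + F(-100, -142) = 47262 + 2*(-100)*(-142) = 47262 + 28400 = 75662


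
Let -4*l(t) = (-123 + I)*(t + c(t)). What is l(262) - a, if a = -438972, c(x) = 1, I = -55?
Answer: 901351/2 ≈ 4.5068e+5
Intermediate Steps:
l(t) = 89/2 + 89*t/2 (l(t) = -(-123 - 55)*(t + 1)/4 = -(-89)*(1 + t)/2 = -(-178 - 178*t)/4 = 89/2 + 89*t/2)
l(262) - a = (89/2 + (89/2)*262) - 1*(-438972) = (89/2 + 11659) + 438972 = 23407/2 + 438972 = 901351/2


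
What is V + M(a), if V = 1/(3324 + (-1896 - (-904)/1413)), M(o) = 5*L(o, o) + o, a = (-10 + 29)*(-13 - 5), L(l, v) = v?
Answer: -4142305323/2018668 ≈ -2052.0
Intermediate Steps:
a = -342 (a = 19*(-18) = -342)
M(o) = 6*o (M(o) = 5*o + o = 6*o)
V = 1413/2018668 (V = 1/(3324 + (-1896 - (-904)/1413)) = 1/(3324 + (-1896 - 1*(-904/1413))) = 1/(3324 + (-1896 + 904/1413)) = 1/(3324 - 2678144/1413) = 1/(2018668/1413) = 1413/2018668 ≈ 0.00069997)
V + M(a) = 1413/2018668 + 6*(-342) = 1413/2018668 - 2052 = -4142305323/2018668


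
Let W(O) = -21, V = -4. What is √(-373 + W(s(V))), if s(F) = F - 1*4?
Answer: I*√394 ≈ 19.849*I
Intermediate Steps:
s(F) = -4 + F (s(F) = F - 4 = -4 + F)
√(-373 + W(s(V))) = √(-373 - 21) = √(-394) = I*√394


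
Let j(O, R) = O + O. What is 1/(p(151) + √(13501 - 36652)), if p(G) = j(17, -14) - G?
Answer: -39/12280 - I*√23151/36840 ≈ -0.0031759 - 0.0041301*I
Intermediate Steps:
j(O, R) = 2*O
p(G) = 34 - G (p(G) = 2*17 - G = 34 - G)
1/(p(151) + √(13501 - 36652)) = 1/((34 - 1*151) + √(13501 - 36652)) = 1/((34 - 151) + √(-23151)) = 1/(-117 + I*√23151)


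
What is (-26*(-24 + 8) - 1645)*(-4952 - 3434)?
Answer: 10306394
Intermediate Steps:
(-26*(-24 + 8) - 1645)*(-4952 - 3434) = (-26*(-16) - 1645)*(-8386) = (416 - 1645)*(-8386) = -1229*(-8386) = 10306394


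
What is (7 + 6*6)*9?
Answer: 387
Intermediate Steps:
(7 + 6*6)*9 = (7 + 36)*9 = 43*9 = 387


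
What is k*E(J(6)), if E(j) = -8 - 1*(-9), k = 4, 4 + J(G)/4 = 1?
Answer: 4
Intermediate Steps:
J(G) = -12 (J(G) = -16 + 4*1 = -16 + 4 = -12)
E(j) = 1 (E(j) = -8 + 9 = 1)
k*E(J(6)) = 4*1 = 4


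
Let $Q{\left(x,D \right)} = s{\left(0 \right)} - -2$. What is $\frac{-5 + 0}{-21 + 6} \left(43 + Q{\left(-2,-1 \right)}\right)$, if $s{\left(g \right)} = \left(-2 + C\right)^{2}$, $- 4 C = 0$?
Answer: $\frac{49}{3} \approx 16.333$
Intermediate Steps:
$C = 0$ ($C = \left(- \frac{1}{4}\right) 0 = 0$)
$s{\left(g \right)} = 4$ ($s{\left(g \right)} = \left(-2 + 0\right)^{2} = \left(-2\right)^{2} = 4$)
$Q{\left(x,D \right)} = 6$ ($Q{\left(x,D \right)} = 4 - -2 = 4 + 2 = 6$)
$\frac{-5 + 0}{-21 + 6} \left(43 + Q{\left(-2,-1 \right)}\right) = \frac{-5 + 0}{-21 + 6} \left(43 + 6\right) = - \frac{5}{-15} \cdot 49 = \left(-5\right) \left(- \frac{1}{15}\right) 49 = \frac{1}{3} \cdot 49 = \frac{49}{3}$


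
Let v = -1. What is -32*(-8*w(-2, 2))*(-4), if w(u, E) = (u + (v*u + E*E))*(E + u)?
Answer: 0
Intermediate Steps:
w(u, E) = E**2*(E + u) (w(u, E) = (u + (-u + E*E))*(E + u) = (u + (-u + E**2))*(E + u) = (u + (E**2 - u))*(E + u) = E**2*(E + u))
-32*(-8*w(-2, 2))*(-4) = -32*(-8*2**2*(2 - 2))*(-4) = -32*(-32*0)*(-4) = -32*(-8*0)*(-4) = -0*(-4) = -32*0 = 0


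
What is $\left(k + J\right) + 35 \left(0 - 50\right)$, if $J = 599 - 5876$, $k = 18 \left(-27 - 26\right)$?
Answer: $-7981$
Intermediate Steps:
$k = -954$ ($k = 18 \left(-53\right) = -954$)
$J = -5277$
$\left(k + J\right) + 35 \left(0 - 50\right) = \left(-954 - 5277\right) + 35 \left(0 - 50\right) = -6231 + 35 \left(-50\right) = -6231 - 1750 = -7981$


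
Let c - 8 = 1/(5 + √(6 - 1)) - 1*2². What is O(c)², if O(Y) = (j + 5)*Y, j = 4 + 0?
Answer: 58563/40 - 1377*√5/40 ≈ 1387.1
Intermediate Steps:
j = 4
c = 4 + 1/(5 + √5) (c = 8 + (1/(5 + √(6 - 1)) - 1*2²) = 8 + (1/(5 + √5) - 1*4) = 8 + (1/(5 + √5) - 4) = 8 + (-4 + 1/(5 + √5)) = 4 + 1/(5 + √5) ≈ 4.1382)
O(Y) = 9*Y (O(Y) = (4 + 5)*Y = 9*Y)
O(c)² = (9*(17/4 - √5/20))² = (153/4 - 9*√5/20)²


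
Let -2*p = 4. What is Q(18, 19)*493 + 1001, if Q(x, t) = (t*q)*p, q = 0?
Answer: 1001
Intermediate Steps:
p = -2 (p = -1/2*4 = -2)
Q(x, t) = 0 (Q(x, t) = (t*0)*(-2) = 0*(-2) = 0)
Q(18, 19)*493 + 1001 = 0*493 + 1001 = 0 + 1001 = 1001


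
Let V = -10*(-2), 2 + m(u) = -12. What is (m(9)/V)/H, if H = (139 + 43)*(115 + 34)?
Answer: -1/38740 ≈ -2.5813e-5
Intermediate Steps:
H = 27118 (H = 182*149 = 27118)
m(u) = -14 (m(u) = -2 - 12 = -14)
V = 20
(m(9)/V)/H = -14/20/27118 = -14*1/20*(1/27118) = -7/10*1/27118 = -1/38740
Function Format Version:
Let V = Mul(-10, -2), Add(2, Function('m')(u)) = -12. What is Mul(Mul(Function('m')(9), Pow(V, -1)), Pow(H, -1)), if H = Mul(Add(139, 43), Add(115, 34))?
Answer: Rational(-1, 38740) ≈ -2.5813e-5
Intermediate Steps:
H = 27118 (H = Mul(182, 149) = 27118)
Function('m')(u) = -14 (Function('m')(u) = Add(-2, -12) = -14)
V = 20
Mul(Mul(Function('m')(9), Pow(V, -1)), Pow(H, -1)) = Mul(Mul(-14, Pow(20, -1)), Pow(27118, -1)) = Mul(Mul(-14, Rational(1, 20)), Rational(1, 27118)) = Mul(Rational(-7, 10), Rational(1, 27118)) = Rational(-1, 38740)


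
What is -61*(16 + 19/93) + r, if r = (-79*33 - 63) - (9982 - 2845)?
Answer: -1003978/93 ≈ -10795.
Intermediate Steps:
r = -9807 (r = (-2607 - 63) - 1*7137 = -2670 - 7137 = -9807)
-61*(16 + 19/93) + r = -61*(16 + 19/93) - 9807 = -61*1507/93 - 9807 = -91927/93 - 9807 = -1003978/93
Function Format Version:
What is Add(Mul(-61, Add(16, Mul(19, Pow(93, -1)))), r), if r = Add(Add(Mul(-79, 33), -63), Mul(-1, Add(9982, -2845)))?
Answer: Rational(-1003978, 93) ≈ -10795.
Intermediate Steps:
r = -9807 (r = Add(Add(-2607, -63), Mul(-1, 7137)) = Add(-2670, -7137) = -9807)
Add(Mul(-61, Add(16, Mul(19, Pow(93, -1)))), r) = Add(Mul(-61, Add(16, Mul(19, Pow(93, -1)))), -9807) = Add(Mul(-61, Add(16, Mul(19, Rational(1, 93)))), -9807) = Add(Mul(-61, Add(16, Rational(19, 93))), -9807) = Add(Mul(-61, Rational(1507, 93)), -9807) = Add(Rational(-91927, 93), -9807) = Rational(-1003978, 93)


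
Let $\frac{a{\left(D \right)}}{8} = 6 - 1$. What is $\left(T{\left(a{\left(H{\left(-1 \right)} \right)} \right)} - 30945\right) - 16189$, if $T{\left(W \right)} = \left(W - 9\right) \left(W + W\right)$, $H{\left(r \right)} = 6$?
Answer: $-44654$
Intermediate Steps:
$a{\left(D \right)} = 40$ ($a{\left(D \right)} = 8 \left(6 - 1\right) = 8 \cdot 5 = 40$)
$T{\left(W \right)} = 2 W \left(-9 + W\right)$ ($T{\left(W \right)} = \left(-9 + W\right) 2 W = 2 W \left(-9 + W\right)$)
$\left(T{\left(a{\left(H{\left(-1 \right)} \right)} \right)} - 30945\right) - 16189 = \left(2 \cdot 40 \left(-9 + 40\right) - 30945\right) - 16189 = \left(2 \cdot 40 \cdot 31 - 30945\right) - 16189 = \left(2480 - 30945\right) - 16189 = -28465 - 16189 = -44654$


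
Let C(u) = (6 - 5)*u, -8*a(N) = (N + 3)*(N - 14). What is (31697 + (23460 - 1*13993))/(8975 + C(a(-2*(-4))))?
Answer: 164656/35933 ≈ 4.5823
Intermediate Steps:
a(N) = -(-14 + N)*(3 + N)/8 (a(N) = -(N + 3)*(N - 14)/8 = -(3 + N)*(-14 + N)/8 = -(-14 + N)*(3 + N)/8)
C(u) = u (C(u) = 1*u = u)
(31697 + (23460 - 1*13993))/(8975 + C(a(-2*(-4)))) = (31697 + (23460 - 1*13993))/(8975 + (21/4 - (-2*(-4))**2/8 + 11*(-2*(-4))/8)) = (31697 + (23460 - 13993))/(8975 + (21/4 - 1/8*8**2 + (11/8)*8)) = (31697 + 9467)/(8975 + (21/4 - 1/8*64 + 11)) = 41164/(8975 + (21/4 - 8 + 11)) = 41164/(8975 + 33/4) = 41164/(35933/4) = 41164*(4/35933) = 164656/35933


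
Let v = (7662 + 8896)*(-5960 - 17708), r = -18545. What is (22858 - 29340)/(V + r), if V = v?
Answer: 6482/391913289 ≈ 1.6539e-5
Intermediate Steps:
v = -391894744 (v = 16558*(-23668) = -391894744)
V = -391894744
(22858 - 29340)/(V + r) = (22858 - 29340)/(-391894744 - 18545) = -6482/(-391913289) = -6482*(-1/391913289) = 6482/391913289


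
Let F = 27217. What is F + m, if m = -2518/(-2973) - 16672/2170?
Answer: 87771962087/3225705 ≈ 27210.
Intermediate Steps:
m = -22050898/3225705 (m = -2518*(-1/2973) - 16672*1/2170 = 2518/2973 - 8336/1085 = -22050898/3225705 ≈ -6.8360)
F + m = 27217 - 22050898/3225705 = 87771962087/3225705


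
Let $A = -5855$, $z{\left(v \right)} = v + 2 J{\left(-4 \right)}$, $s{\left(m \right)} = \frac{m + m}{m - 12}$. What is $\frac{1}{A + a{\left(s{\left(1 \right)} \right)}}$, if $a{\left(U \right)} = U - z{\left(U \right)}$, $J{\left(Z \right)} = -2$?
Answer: $- \frac{1}{5851} \approx -0.00017091$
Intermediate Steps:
$s{\left(m \right)} = \frac{2 m}{-12 + m}$ ($s{\left(m \right)} = \frac{2 m}{m - 12} = \frac{2 m}{-12 + m}$)
$z{\left(v \right)} = -4 + v$ ($z{\left(v \right)} = v + 2 \left(-2\right) = v - 4 = -4 + v$)
$a{\left(U \right)} = 4$ ($a{\left(U \right)} = U - \left(-4 + U\right) = 4$)
$\frac{1}{A + a{\left(s{\left(1 \right)} \right)}} = \frac{1}{-5855 + 4} = \frac{1}{-5851} = - \frac{1}{5851}$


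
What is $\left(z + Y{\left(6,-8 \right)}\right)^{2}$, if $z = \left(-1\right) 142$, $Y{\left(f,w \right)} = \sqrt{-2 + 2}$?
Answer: $20164$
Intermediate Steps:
$Y{\left(f,w \right)} = 0$ ($Y{\left(f,w \right)} = \sqrt{0} = 0$)
$z = -142$
$\left(z + Y{\left(6,-8 \right)}\right)^{2} = \left(-142 + 0\right)^{2} = \left(-142\right)^{2} = 20164$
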